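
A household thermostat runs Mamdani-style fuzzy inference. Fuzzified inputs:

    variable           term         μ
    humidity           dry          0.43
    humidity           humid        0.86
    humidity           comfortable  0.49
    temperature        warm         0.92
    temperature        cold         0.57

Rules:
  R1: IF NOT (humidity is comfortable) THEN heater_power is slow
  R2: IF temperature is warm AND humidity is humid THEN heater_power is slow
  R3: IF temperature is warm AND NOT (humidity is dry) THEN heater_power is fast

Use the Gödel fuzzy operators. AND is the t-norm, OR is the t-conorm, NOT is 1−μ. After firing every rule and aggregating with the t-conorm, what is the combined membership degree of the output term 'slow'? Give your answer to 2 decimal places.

R1: ¬comfortable=1−0.49=0.51 → w = 0.51
R2: warm=0.92, humid=0.86; AND[min(a, b)] → w = 0.86
R3: warm=0.92, ¬dry=1−0.43=0.57; AND[min(a, b)] → w = 0.57
Rules with consequent 'slow': {R1, R2} → strengths 0.51, 0.86
Aggregate via t-conorm [max(a, b)]: 0.86

0.86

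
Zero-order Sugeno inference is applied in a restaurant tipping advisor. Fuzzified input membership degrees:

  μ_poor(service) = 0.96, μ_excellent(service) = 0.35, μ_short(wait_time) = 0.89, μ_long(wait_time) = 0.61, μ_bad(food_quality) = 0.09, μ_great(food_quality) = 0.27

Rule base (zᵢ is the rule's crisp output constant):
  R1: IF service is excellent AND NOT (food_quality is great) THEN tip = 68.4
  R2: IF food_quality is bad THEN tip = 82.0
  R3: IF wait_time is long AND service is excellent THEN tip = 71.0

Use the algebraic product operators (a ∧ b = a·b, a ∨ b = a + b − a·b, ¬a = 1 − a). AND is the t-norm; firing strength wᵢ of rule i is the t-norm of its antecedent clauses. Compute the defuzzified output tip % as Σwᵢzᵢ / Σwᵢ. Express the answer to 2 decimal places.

71.58

R1 (z=68.4): excellent=0.35, ¬great=1−0.27=0.73; AND[a·b] → w = 0.2555
R2 (z=82.0): bad=0.09 → w = 0.0900
R3 (z=71.0): long=0.61, excellent=0.35; AND[a·b] → w = 0.2135
Weighted average = (0.2555·68.4 + 0.0900·82.0 + 0.2135·71.0) / (0.2555 + 0.0900 + 0.2135)
  = 40.0147 / 0.5590 = 71.58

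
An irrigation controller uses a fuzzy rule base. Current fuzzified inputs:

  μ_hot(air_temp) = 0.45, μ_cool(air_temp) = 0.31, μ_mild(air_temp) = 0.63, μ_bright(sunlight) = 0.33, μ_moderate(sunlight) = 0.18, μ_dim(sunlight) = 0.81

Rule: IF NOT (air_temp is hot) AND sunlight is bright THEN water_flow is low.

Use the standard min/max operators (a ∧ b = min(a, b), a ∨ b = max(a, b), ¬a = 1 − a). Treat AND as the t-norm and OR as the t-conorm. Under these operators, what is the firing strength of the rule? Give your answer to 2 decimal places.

0.33

firing strength: ¬hot=1−0.45=0.55, bright=0.33; AND[min(a, b)] → w = 0.33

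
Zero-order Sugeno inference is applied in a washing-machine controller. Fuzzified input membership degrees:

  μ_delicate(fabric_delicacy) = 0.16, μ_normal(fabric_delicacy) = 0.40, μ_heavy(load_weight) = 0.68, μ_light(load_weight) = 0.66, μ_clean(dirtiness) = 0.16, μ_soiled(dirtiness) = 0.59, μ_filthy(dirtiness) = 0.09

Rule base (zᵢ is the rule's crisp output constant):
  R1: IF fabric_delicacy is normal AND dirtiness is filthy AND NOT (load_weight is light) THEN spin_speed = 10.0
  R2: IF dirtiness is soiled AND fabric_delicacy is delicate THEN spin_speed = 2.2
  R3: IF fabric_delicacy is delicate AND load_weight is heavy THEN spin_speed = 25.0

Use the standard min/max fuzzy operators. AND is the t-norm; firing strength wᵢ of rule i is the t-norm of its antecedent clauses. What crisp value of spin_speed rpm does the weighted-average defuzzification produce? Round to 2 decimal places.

12.81

R1 (z=10.0): normal=0.40, filthy=0.09, ¬light=1−0.66=0.34; AND[min(a, b)] → w = 0.09
R2 (z=2.2): soiled=0.59, delicate=0.16; AND[min(a, b)] → w = 0.16
R3 (z=25.0): delicate=0.16, heavy=0.68; AND[min(a, b)] → w = 0.16
Weighted average = (0.09·10.0 + 0.16·2.2 + 0.16·25.0) / (0.09 + 0.16 + 0.16)
  = 5.2520 / 0.4100 = 12.81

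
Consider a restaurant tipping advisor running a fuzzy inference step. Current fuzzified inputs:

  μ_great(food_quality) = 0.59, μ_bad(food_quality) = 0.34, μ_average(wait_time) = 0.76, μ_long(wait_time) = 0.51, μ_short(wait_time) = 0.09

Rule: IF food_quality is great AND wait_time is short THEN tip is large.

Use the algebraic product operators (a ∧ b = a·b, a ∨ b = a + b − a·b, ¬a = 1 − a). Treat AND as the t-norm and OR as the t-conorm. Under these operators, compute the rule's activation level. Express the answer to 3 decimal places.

firing strength: great=0.59, short=0.09; AND[a·b] → w = 0.0531

0.053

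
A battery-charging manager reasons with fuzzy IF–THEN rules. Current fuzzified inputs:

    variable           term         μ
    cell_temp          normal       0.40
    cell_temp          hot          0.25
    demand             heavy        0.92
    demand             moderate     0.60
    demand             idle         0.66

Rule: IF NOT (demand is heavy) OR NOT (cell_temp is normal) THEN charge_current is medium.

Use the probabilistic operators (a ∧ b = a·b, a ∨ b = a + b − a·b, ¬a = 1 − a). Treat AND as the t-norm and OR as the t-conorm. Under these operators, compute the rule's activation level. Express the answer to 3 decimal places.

0.632

firing strength: ¬heavy=1−0.92=0.08, ¬normal=1−0.40=0.60; OR[a + b − a·b] → w = 0.6320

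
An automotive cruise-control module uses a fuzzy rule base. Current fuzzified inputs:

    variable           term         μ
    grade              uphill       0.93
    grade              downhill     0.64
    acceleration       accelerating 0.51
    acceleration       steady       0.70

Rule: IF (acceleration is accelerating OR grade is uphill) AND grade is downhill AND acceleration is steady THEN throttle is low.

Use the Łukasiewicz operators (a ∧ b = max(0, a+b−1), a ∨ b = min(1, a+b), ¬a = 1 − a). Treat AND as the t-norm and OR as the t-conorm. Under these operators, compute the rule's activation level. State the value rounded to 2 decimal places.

0.34

firing strength: (accelerating=0.51 OR uphill=0.93) = 1.00; AND[max(0, a+b−1)] with downhill=0.64, steady=0.70 → w = 0.34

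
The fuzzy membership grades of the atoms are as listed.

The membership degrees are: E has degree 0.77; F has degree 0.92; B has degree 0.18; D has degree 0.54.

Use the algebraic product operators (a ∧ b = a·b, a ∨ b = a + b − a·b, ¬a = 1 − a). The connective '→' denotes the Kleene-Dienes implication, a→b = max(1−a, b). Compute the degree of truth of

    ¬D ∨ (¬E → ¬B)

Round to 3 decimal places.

¬D = 1 − 0.5400 = 0.4600
¬E = 1 − 0.7700 = 0.2300
¬B = 1 − 0.1800 = 0.8200
¬E → ¬B  [Kleene-Dienes: max(1−a, b)] with a=0.2300, b=0.8200 → 0.8200
¬D ∨ (¬E → ¬B) = a + b − a·b on (0.4600, 0.8200) = 0.9028

0.903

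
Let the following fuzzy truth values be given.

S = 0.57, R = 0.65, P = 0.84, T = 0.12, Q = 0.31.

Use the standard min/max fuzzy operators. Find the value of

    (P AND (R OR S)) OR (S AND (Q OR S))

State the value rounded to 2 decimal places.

0.65

R OR S = max(a, b) on (0.65, 0.57) = 0.65
P AND (R OR S) = min(a, b) on (0.84, 0.65) = 0.65
Q OR S = max(a, b) on (0.31, 0.57) = 0.57
S AND (Q OR S) = min(a, b) on (0.57, 0.57) = 0.57
(P AND (R OR S)) OR (S AND (Q OR S)) = max(a, b) on (0.65, 0.57) = 0.65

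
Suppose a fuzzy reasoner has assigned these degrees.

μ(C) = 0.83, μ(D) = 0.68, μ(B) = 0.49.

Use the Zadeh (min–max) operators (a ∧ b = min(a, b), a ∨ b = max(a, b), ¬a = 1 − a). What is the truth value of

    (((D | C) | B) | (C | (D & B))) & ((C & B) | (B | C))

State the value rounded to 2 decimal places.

D | C = max(a, b) on (0.68, 0.83) = 0.83
(D | C) | B = max(a, b) on (0.83, 0.49) = 0.83
D & B = min(a, b) on (0.68, 0.49) = 0.49
C | (D & B) = max(a, b) on (0.83, 0.49) = 0.83
((D | C) | B) | (C | (D & B)) = max(a, b) on (0.83, 0.83) = 0.83
C & B = min(a, b) on (0.83, 0.49) = 0.49
B | C = max(a, b) on (0.49, 0.83) = 0.83
(C & B) | (B | C) = max(a, b) on (0.49, 0.83) = 0.83
(((D | C) | B) | (C | (D & B))) & ((C & B) | (B | C)) = min(a, b) on (0.83, 0.83) = 0.83

0.83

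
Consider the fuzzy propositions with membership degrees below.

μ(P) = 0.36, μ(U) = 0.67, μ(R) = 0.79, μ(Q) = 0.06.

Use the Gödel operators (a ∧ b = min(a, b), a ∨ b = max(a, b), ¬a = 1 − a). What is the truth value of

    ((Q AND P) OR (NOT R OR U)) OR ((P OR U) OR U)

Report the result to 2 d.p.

Q AND P = min(a, b) on (0.06, 0.36) = 0.06
NOT R = 1 − 0.79 = 0.21
NOT R OR U = max(a, b) on (0.21, 0.67) = 0.67
(Q AND P) OR (NOT R OR U) = max(a, b) on (0.06, 0.67) = 0.67
P OR U = max(a, b) on (0.36, 0.67) = 0.67
(P OR U) OR U = max(a, b) on (0.67, 0.67) = 0.67
((Q AND P) OR (NOT R OR U)) OR ((P OR U) OR U) = max(a, b) on (0.67, 0.67) = 0.67

0.67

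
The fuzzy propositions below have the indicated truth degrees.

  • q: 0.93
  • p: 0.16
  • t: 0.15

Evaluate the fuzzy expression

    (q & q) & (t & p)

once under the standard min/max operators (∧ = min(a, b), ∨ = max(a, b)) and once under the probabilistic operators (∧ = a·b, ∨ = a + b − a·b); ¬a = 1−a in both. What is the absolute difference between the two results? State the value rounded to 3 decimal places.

0.129

Under standard min/max:
  q & q = min(a, b) on (0.93, 0.93) = 0.93
  t & p = min(a, b) on (0.15, 0.16) = 0.15
  (q & q) & (t & p) = min(a, b) on (0.93, 0.15) = 0.15
  → value = 0.1500
Under probabilistic:
  q & q = a·b on (0.9300, 0.9300) = 0.8649
  t & p = a·b on (0.1500, 0.1600) = 0.0240
  (q & q) & (t & p) = a·b on (0.8649, 0.0240) = 0.0208
  → value = 0.0208
|0.1500 − 0.0208| = 0.129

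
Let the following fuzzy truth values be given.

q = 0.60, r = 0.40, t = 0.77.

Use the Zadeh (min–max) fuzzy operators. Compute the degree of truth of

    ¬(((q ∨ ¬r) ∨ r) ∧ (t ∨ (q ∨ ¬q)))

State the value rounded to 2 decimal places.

¬r = 1 − 0.40 = 0.60
q ∨ ¬r = max(a, b) on (0.60, 0.60) = 0.60
(q ∨ ¬r) ∨ r = max(a, b) on (0.60, 0.40) = 0.60
¬q = 1 − 0.60 = 0.40
q ∨ ¬q = max(a, b) on (0.60, 0.40) = 0.60
t ∨ (q ∨ ¬q) = max(a, b) on (0.77, 0.60) = 0.77
((q ∨ ¬r) ∨ r) ∧ (t ∨ (q ∨ ¬q)) = min(a, b) on (0.60, 0.77) = 0.60
¬(((q ∨ ¬r) ∨ r) ∧ (t ∨ (q ∨ ¬q))) = 1 − 0.60 = 0.40

0.40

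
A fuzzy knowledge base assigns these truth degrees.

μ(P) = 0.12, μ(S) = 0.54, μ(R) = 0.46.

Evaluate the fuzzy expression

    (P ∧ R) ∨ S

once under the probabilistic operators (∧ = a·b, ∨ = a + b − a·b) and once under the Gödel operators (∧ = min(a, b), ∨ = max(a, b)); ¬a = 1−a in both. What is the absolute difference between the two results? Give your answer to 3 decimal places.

Under probabilistic:
  P ∧ R = a·b on (0.1200, 0.4600) = 0.0552
  (P ∧ R) ∨ S = a + b − a·b on (0.0552, 0.5400) = 0.5654
  → value = 0.5654
Under Gödel:
  P ∧ R = min(a, b) on (0.12, 0.46) = 0.12
  (P ∧ R) ∨ S = max(a, b) on (0.12, 0.54) = 0.54
  → value = 0.5400
|0.5654 − 0.5400| = 0.025

0.025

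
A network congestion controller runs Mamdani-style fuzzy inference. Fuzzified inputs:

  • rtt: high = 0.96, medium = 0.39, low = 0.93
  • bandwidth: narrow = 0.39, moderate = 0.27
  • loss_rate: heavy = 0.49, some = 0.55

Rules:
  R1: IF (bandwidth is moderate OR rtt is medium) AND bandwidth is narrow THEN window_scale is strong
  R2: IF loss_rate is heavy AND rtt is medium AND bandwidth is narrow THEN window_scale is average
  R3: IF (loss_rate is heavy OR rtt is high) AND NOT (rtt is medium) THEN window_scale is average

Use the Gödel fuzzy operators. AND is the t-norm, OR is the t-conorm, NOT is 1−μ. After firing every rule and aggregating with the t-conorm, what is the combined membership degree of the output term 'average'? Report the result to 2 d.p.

0.61

R1: (moderate=0.27 OR medium=0.39) = 0.39; AND[min(a, b)] with narrow=0.39 → w = 0.39
R2: heavy=0.49, medium=0.39, narrow=0.39; AND[min(a, b)] → w = 0.39
R3: (heavy=0.49 OR high=0.96) = 0.96; AND[min(a, b)] with ¬medium=1−0.39=0.61 → w = 0.61
Rules with consequent 'average': {R2, R3} → strengths 0.39, 0.61
Aggregate via t-conorm [max(a, b)]: 0.61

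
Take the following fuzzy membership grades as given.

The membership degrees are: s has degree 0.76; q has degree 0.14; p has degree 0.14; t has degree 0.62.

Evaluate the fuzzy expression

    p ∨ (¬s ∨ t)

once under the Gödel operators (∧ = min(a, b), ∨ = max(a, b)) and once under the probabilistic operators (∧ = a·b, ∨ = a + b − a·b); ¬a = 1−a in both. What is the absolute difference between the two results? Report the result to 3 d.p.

Under Gödel:
  ¬s = 1 − 0.76 = 0.24
  ¬s ∨ t = max(a, b) on (0.24, 0.62) = 0.62
  p ∨ (¬s ∨ t) = max(a, b) on (0.14, 0.62) = 0.62
  → value = 0.6200
Under probabilistic:
  ¬s = 1 − 0.7600 = 0.2400
  ¬s ∨ t = a + b − a·b on (0.2400, 0.6200) = 0.7112
  p ∨ (¬s ∨ t) = a + b − a·b on (0.1400, 0.7112) = 0.7516
  → value = 0.7516
|0.6200 − 0.7516| = 0.132

0.132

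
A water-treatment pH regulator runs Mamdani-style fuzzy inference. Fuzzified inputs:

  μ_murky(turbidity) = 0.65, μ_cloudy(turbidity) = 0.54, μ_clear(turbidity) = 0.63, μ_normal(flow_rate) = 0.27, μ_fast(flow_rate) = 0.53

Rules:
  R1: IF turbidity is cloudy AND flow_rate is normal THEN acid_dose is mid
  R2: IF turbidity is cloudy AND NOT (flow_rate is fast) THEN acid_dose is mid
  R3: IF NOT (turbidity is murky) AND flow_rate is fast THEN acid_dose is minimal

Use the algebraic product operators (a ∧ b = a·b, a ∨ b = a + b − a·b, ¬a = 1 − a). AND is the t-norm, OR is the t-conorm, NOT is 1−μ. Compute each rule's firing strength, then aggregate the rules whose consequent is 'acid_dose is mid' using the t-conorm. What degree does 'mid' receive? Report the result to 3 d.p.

0.363

R1: cloudy=0.54, normal=0.27; AND[a·b] → w = 0.1458
R2: cloudy=0.54, ¬fast=1−0.53=0.47; AND[a·b] → w = 0.2538
R3: ¬murky=1−0.65=0.35, fast=0.53; AND[a·b] → w = 0.1855
Rules with consequent 'mid': {R1, R2} → strengths 0.1458, 0.2538
Aggregate via t-conorm [a + b − a·b]: 0.3626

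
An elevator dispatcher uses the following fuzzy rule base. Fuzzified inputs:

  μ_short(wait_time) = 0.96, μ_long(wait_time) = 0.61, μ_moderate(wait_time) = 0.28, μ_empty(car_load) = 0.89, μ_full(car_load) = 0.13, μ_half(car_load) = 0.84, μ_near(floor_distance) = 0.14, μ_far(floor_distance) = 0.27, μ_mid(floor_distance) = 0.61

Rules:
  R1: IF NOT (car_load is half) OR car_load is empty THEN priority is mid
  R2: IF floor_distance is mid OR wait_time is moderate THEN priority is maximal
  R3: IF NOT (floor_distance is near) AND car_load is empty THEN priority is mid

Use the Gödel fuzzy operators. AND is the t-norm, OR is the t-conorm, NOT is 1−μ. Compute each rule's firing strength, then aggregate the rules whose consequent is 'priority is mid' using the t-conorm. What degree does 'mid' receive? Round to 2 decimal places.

R1: ¬half=1−0.84=0.16, empty=0.89; OR[max(a, b)] → w = 0.89
R2: mid=0.61, moderate=0.28; OR[max(a, b)] → w = 0.61
R3: ¬near=1−0.14=0.86, empty=0.89; AND[min(a, b)] → w = 0.86
Rules with consequent 'mid': {R1, R3} → strengths 0.89, 0.86
Aggregate via t-conorm [max(a, b)]: 0.89

0.89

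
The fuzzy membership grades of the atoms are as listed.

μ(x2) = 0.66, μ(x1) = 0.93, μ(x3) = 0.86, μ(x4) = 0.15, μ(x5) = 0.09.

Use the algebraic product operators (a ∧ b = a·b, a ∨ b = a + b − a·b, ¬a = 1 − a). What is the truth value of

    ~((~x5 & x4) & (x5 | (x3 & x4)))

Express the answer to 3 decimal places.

0.972

~x5 = 1 − 0.0900 = 0.9100
~x5 & x4 = a·b on (0.9100, 0.1500) = 0.1365
x3 & x4 = a·b on (0.8600, 0.1500) = 0.1290
x5 | (x3 & x4) = a + b − a·b on (0.0900, 0.1290) = 0.2074
(~x5 & x4) & (x5 | (x3 & x4)) = a·b on (0.1365, 0.2074) = 0.0283
~((~x5 & x4) & (x5 | (x3 & x4))) = 1 − 0.0283 = 0.9717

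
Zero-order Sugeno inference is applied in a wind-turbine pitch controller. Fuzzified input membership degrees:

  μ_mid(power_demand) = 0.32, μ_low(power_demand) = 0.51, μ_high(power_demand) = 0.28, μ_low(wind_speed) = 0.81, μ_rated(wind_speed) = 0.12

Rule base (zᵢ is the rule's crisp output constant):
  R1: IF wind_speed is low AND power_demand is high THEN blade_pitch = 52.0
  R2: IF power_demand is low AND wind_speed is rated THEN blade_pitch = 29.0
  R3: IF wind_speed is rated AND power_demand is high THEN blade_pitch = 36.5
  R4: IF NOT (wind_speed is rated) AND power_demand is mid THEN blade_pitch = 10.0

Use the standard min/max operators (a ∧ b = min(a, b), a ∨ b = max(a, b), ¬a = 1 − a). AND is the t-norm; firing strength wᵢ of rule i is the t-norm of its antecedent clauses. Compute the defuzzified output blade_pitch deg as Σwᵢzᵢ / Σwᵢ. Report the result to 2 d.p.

30.50

R1 (z=52.0): low=0.81, high=0.28; AND[min(a, b)] → w = 0.28
R2 (z=29.0): low=0.51, rated=0.12; AND[min(a, b)] → w = 0.12
R3 (z=36.5): rated=0.12, high=0.28; AND[min(a, b)] → w = 0.12
R4 (z=10.0): ¬rated=1−0.12=0.88, mid=0.32; AND[min(a, b)] → w = 0.32
Weighted average = (0.28·52.0 + 0.12·29.0 + 0.12·36.5 + 0.32·10.0) / (0.28 + 0.12 + 0.12 + 0.32)
  = 25.6200 / 0.8400 = 30.50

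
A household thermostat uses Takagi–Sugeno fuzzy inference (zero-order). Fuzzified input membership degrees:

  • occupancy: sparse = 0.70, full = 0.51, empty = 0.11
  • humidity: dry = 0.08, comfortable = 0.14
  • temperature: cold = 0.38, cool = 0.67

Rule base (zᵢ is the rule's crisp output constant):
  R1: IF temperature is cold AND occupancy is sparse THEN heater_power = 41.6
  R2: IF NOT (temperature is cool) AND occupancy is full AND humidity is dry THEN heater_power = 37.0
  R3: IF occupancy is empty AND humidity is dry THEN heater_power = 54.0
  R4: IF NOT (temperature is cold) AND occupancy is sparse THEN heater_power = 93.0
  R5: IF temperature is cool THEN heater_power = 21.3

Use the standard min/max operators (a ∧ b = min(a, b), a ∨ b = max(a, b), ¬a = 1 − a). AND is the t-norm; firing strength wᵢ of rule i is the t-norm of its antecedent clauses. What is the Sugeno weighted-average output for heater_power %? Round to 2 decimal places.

51.92

R1 (z=41.6): cold=0.38, sparse=0.70; AND[min(a, b)] → w = 0.38
R2 (z=37.0): ¬cool=1−0.67=0.33, full=0.51, dry=0.08; AND[min(a, b)] → w = 0.08
R3 (z=54.0): empty=0.11, dry=0.08; AND[min(a, b)] → w = 0.08
R4 (z=93.0): ¬cold=1−0.38=0.62, sparse=0.70; AND[min(a, b)] → w = 0.62
R5 (z=21.3): cool=0.67 → w = 0.67
Weighted average = (0.38·41.6 + 0.08·37.0 + 0.08·54.0 + 0.62·93.0 + 0.67·21.3) / (0.38 + 0.08 + 0.08 + 0.62 + 0.67)
  = 95.0190 / 1.8300 = 51.92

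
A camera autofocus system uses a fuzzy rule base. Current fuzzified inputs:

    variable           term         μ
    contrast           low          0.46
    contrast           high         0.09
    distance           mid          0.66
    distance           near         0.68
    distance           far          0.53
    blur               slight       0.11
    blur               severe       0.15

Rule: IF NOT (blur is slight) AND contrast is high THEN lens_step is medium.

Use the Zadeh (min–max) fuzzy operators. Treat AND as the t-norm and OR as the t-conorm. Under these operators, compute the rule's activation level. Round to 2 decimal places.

0.09

firing strength: ¬slight=1−0.11=0.89, high=0.09; AND[min(a, b)] → w = 0.09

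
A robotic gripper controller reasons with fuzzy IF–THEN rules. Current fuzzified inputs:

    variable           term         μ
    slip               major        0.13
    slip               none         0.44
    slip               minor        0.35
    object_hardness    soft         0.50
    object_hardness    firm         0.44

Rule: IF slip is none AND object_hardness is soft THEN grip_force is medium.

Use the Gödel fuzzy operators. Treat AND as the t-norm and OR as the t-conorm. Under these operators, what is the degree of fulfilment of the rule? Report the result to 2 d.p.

firing strength: none=0.44, soft=0.50; AND[min(a, b)] → w = 0.44

0.44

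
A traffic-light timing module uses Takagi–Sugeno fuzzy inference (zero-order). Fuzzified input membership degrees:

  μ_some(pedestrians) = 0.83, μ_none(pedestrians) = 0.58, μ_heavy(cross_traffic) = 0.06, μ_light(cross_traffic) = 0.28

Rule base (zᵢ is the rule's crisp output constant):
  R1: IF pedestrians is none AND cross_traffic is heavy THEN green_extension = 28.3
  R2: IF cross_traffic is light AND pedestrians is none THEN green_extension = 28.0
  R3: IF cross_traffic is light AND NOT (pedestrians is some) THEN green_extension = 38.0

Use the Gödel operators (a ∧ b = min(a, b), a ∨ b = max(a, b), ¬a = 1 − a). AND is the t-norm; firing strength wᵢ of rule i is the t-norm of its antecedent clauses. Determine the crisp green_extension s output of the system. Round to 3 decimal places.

R1 (z=28.3): none=0.58, heavy=0.06; AND[min(a, b)] → w = 0.06
R2 (z=28.0): light=0.28, none=0.58; AND[min(a, b)] → w = 0.28
R3 (z=38.0): light=0.28, ¬some=1−0.83=0.17; AND[min(a, b)] → w = 0.17
Weighted average = (0.06·28.3 + 0.28·28.0 + 0.17·38.0) / (0.06 + 0.28 + 0.17)
  = 15.9980 / 0.5100 = 31.369

31.369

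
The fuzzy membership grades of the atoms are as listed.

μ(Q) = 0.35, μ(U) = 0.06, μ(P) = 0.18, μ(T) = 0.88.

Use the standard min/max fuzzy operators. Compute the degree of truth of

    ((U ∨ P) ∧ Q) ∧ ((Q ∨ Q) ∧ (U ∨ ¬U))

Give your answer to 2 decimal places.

0.18

U ∨ P = max(a, b) on (0.06, 0.18) = 0.18
(U ∨ P) ∧ Q = min(a, b) on (0.18, 0.35) = 0.18
Q ∨ Q = max(a, b) on (0.35, 0.35) = 0.35
¬U = 1 − 0.06 = 0.94
U ∨ ¬U = max(a, b) on (0.06, 0.94) = 0.94
(Q ∨ Q) ∧ (U ∨ ¬U) = min(a, b) on (0.35, 0.94) = 0.35
((U ∨ P) ∧ Q) ∧ ((Q ∨ Q) ∧ (U ∨ ¬U)) = min(a, b) on (0.18, 0.35) = 0.18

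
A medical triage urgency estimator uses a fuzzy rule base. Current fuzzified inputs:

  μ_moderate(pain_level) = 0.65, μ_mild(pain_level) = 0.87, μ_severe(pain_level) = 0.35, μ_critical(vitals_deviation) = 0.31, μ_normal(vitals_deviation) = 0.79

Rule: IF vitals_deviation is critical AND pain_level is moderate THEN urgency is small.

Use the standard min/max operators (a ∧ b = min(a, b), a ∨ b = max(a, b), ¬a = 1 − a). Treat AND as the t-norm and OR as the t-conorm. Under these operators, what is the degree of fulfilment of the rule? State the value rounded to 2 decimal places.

0.31

firing strength: critical=0.31, moderate=0.65; AND[min(a, b)] → w = 0.31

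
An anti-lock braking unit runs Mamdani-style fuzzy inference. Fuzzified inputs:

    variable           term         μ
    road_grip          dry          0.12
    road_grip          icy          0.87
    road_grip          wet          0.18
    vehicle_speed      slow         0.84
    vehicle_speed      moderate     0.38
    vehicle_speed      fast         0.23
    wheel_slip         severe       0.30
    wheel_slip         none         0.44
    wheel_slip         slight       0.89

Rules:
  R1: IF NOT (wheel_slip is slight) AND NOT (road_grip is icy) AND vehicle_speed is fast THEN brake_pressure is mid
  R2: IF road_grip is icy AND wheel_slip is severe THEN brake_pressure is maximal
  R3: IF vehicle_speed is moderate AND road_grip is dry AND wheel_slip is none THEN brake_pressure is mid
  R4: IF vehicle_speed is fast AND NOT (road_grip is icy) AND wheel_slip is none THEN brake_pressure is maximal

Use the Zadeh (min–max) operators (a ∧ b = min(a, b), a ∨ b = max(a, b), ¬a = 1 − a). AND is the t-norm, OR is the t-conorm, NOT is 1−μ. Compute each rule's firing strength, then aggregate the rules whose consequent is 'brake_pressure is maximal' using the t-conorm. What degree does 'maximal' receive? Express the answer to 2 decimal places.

R1: ¬slight=1−0.89=0.11, ¬icy=1−0.87=0.13, fast=0.23; AND[min(a, b)] → w = 0.11
R2: icy=0.87, severe=0.30; AND[min(a, b)] → w = 0.30
R3: moderate=0.38, dry=0.12, none=0.44; AND[min(a, b)] → w = 0.12
R4: fast=0.23, ¬icy=1−0.87=0.13, none=0.44; AND[min(a, b)] → w = 0.13
Rules with consequent 'maximal': {R2, R4} → strengths 0.30, 0.13
Aggregate via t-conorm [max(a, b)]: 0.30

0.30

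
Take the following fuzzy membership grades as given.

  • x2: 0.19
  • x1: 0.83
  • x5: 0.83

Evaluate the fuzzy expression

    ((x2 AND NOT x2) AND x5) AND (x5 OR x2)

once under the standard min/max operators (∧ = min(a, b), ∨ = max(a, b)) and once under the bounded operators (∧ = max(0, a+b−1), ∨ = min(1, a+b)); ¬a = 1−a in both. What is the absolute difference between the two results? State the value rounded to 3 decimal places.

0.190

Under standard min/max:
  NOT x2 = 1 − 0.19 = 0.81
  x2 AND NOT x2 = min(a, b) on (0.19, 0.81) = 0.19
  (x2 AND NOT x2) AND x5 = min(a, b) on (0.19, 0.83) = 0.19
  x5 OR x2 = max(a, b) on (0.83, 0.19) = 0.83
  ((x2 AND NOT x2) AND x5) AND (x5 OR x2) = min(a, b) on (0.19, 0.83) = 0.19
  → value = 0.1900
Under bounded:
  NOT x2 = 1 − 0.19 = 0.81
  x2 AND NOT x2 = max(0, a+b−1) on (0.19, 0.81) = 0.00
  (x2 AND NOT x2) AND x5 = max(0, a+b−1) on (0.00, 0.83) = 0.00
  x5 OR x2 = min(1, a+b) on (0.83, 0.19) = 1.00
  ((x2 AND NOT x2) AND x5) AND (x5 OR x2) = max(0, a+b−1) on (0.00, 1.00) = 0.00
  → value = 0.0000
|0.1900 − 0.0000| = 0.190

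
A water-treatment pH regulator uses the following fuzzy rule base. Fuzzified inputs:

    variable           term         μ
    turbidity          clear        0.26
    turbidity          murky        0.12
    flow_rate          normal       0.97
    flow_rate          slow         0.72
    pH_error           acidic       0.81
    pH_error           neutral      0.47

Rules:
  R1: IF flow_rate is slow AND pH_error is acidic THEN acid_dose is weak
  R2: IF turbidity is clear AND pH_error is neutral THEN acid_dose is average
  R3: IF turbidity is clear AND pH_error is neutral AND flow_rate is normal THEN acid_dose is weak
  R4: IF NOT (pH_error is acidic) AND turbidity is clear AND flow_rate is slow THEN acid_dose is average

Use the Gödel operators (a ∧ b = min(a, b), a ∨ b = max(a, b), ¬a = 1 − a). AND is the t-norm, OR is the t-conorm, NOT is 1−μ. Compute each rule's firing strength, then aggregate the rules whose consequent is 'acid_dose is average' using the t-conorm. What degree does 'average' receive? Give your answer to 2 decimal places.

R1: slow=0.72, acidic=0.81; AND[min(a, b)] → w = 0.72
R2: clear=0.26, neutral=0.47; AND[min(a, b)] → w = 0.26
R3: clear=0.26, neutral=0.47, normal=0.97; AND[min(a, b)] → w = 0.26
R4: ¬acidic=1−0.81=0.19, clear=0.26, slow=0.72; AND[min(a, b)] → w = 0.19
Rules with consequent 'average': {R2, R4} → strengths 0.26, 0.19
Aggregate via t-conorm [max(a, b)]: 0.26

0.26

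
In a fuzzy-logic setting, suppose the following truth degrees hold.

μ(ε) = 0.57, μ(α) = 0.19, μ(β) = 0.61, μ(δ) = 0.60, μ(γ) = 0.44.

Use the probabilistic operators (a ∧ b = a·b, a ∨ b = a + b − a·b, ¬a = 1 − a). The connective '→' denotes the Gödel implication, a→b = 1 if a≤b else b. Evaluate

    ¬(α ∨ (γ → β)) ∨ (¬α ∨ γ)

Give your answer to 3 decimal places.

γ → β  [Gödel: 1 if a≤b else b] with a=0.4400, b=0.6100 → 1.0000
α ∨ (γ → β) = a + b − a·b on (0.1900, 1.0000) = 1.0000
¬(α ∨ (γ → β)) = 1 − 1.0000 = 0.0000
¬α = 1 − 0.1900 = 0.8100
¬α ∨ γ = a + b − a·b on (0.8100, 0.4400) = 0.8936
¬(α ∨ (γ → β)) ∨ (¬α ∨ γ) = a + b − a·b on (0.0000, 0.8936) = 0.8936

0.894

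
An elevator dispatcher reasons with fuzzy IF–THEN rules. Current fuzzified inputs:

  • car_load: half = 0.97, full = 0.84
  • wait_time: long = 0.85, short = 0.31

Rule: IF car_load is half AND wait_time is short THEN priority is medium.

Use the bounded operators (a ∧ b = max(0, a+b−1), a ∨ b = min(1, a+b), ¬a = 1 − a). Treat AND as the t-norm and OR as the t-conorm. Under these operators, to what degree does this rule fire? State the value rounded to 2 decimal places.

0.28

firing strength: half=0.97, short=0.31; AND[max(0, a+b−1)] → w = 0.28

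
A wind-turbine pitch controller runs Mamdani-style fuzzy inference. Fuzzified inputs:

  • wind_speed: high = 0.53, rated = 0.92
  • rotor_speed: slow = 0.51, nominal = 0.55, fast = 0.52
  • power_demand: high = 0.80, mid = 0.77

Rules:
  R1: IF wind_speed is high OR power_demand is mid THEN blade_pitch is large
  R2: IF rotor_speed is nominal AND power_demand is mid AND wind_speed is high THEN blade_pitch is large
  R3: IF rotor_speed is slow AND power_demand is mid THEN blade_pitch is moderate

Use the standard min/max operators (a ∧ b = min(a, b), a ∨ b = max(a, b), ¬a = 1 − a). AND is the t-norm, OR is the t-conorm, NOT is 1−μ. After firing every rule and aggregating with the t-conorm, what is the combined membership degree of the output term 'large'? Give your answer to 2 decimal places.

0.77

R1: high=0.53, mid=0.77; OR[max(a, b)] → w = 0.77
R2: nominal=0.55, mid=0.77, high=0.53; AND[min(a, b)] → w = 0.53
R3: slow=0.51, mid=0.77; AND[min(a, b)] → w = 0.51
Rules with consequent 'large': {R1, R2} → strengths 0.77, 0.53
Aggregate via t-conorm [max(a, b)]: 0.77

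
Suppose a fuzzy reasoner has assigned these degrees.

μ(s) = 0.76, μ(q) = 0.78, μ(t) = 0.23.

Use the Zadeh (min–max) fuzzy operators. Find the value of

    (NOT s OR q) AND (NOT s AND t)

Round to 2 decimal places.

NOT s = 1 − 0.76 = 0.24
NOT s OR q = max(a, b) on (0.24, 0.78) = 0.78
NOT s = 1 − 0.76 = 0.24
NOT s AND t = min(a, b) on (0.24, 0.23) = 0.23
(NOT s OR q) AND (NOT s AND t) = min(a, b) on (0.78, 0.23) = 0.23

0.23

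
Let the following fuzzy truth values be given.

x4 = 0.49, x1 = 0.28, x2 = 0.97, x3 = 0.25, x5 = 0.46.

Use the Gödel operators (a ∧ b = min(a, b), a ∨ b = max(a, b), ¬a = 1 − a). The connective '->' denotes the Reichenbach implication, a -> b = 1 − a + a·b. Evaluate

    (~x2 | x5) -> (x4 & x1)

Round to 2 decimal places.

0.67

~x2 = 1 − 0.97 = 0.03
~x2 | x5 = max(a, b) on (0.03, 0.46) = 0.46
x4 & x1 = min(a, b) on (0.49, 0.28) = 0.28
(~x2 | x5) -> (x4 & x1)  [Reichenbach: 1 − a + a·b] with a=0.46, b=0.28 → 0.67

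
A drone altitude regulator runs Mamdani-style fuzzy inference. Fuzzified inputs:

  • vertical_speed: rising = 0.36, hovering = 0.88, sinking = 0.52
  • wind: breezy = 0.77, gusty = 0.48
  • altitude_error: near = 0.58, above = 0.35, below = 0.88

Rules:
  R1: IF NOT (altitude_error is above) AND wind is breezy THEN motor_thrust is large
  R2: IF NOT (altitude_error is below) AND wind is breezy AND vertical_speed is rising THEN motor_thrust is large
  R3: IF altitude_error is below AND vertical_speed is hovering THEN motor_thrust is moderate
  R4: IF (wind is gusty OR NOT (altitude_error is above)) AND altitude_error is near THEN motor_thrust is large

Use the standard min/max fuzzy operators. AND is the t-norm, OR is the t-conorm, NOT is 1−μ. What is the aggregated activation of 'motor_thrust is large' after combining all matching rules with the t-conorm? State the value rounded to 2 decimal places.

R1: ¬above=1−0.35=0.65, breezy=0.77; AND[min(a, b)] → w = 0.65
R2: ¬below=1−0.88=0.12, breezy=0.77, rising=0.36; AND[min(a, b)] → w = 0.12
R3: below=0.88, hovering=0.88; AND[min(a, b)] → w = 0.88
R4: (gusty=0.48 OR ¬above=1−0.35=0.65) = 0.65; AND[min(a, b)] with near=0.58 → w = 0.58
Rules with consequent 'large': {R1, R2, R4} → strengths 0.65, 0.12, 0.58
Aggregate via t-conorm [max(a, b)]: 0.65

0.65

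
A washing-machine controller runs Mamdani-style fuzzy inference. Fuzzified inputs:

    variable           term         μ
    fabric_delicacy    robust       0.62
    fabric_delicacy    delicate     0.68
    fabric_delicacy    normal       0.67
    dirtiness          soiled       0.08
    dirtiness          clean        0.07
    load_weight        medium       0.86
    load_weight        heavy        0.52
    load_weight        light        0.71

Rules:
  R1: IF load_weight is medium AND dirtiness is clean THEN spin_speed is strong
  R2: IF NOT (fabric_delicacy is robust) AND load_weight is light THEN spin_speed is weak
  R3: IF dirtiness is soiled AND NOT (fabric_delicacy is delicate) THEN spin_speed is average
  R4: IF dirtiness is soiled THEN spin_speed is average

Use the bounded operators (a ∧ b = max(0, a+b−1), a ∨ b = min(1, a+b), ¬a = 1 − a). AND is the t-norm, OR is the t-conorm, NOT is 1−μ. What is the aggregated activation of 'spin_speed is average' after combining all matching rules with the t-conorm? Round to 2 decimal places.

0.08

R1: medium=0.86, clean=0.07; AND[max(0, a+b−1)] → w = 0.00
R2: ¬robust=1−0.62=0.38, light=0.71; AND[max(0, a+b−1)] → w = 0.09
R3: soiled=0.08, ¬delicate=1−0.68=0.32; AND[max(0, a+b−1)] → w = 0.00
R4: soiled=0.08 → w = 0.08
Rules with consequent 'average': {R3, R4} → strengths 0.00, 0.08
Aggregate via t-conorm [min(1, a+b)]: 0.08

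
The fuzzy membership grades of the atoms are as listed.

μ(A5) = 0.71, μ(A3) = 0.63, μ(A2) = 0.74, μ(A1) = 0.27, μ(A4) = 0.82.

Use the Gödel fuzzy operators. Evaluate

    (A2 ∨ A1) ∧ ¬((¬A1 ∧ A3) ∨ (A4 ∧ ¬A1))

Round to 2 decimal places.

0.27

A2 ∨ A1 = max(a, b) on (0.74, 0.27) = 0.74
¬A1 = 1 − 0.27 = 0.73
¬A1 ∧ A3 = min(a, b) on (0.73, 0.63) = 0.63
¬A1 = 1 − 0.27 = 0.73
A4 ∧ ¬A1 = min(a, b) on (0.82, 0.73) = 0.73
(¬A1 ∧ A3) ∨ (A4 ∧ ¬A1) = max(a, b) on (0.63, 0.73) = 0.73
¬((¬A1 ∧ A3) ∨ (A4 ∧ ¬A1)) = 1 − 0.73 = 0.27
(A2 ∨ A1) ∧ ¬((¬A1 ∧ A3) ∨ (A4 ∧ ¬A1)) = min(a, b) on (0.74, 0.27) = 0.27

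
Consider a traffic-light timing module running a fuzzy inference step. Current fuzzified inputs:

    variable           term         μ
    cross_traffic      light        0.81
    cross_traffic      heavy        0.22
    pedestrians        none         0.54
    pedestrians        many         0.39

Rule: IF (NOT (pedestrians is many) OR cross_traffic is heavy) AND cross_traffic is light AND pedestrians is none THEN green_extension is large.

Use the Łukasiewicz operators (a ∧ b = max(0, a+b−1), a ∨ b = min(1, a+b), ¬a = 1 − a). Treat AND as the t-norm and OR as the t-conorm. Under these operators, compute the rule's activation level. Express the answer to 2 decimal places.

firing strength: (¬many=1−0.39=0.61 OR heavy=0.22) = 0.83; AND[max(0, a+b−1)] with light=0.81, none=0.54 → w = 0.18

0.18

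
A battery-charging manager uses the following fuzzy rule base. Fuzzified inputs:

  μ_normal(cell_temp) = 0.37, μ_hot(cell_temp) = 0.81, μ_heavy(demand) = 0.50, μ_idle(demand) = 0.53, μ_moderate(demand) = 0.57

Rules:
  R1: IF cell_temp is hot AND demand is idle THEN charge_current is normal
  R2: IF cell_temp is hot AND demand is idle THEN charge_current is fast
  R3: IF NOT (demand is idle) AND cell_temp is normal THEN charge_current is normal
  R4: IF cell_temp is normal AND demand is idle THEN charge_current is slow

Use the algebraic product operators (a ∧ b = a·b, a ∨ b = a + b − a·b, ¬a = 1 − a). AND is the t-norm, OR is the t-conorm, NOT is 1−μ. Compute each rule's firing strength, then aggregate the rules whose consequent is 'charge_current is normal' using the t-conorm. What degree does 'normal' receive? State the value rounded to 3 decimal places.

R1: hot=0.81, idle=0.53; AND[a·b] → w = 0.4293
R2: hot=0.81, idle=0.53; AND[a·b] → w = 0.4293
R3: ¬idle=1−0.53=0.47, normal=0.37; AND[a·b] → w = 0.1739
R4: normal=0.37, idle=0.53; AND[a·b] → w = 0.1961
Rules with consequent 'normal': {R1, R3} → strengths 0.4293, 0.1739
Aggregate via t-conorm [a + b − a·b]: 0.5285

0.529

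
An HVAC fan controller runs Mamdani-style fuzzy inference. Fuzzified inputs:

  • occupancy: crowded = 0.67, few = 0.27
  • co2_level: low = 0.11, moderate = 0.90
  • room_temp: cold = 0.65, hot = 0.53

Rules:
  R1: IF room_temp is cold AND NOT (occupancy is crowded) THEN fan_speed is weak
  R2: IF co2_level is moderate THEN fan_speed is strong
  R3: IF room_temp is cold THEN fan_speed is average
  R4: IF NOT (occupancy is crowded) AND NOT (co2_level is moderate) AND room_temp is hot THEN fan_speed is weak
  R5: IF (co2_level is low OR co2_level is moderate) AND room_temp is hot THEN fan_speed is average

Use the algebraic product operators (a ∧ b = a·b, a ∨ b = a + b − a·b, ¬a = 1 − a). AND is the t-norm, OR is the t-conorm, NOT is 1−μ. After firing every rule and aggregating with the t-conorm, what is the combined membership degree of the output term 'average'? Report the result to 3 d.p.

0.819

R1: cold=0.65, ¬crowded=1−0.67=0.33; AND[a·b] → w = 0.2145
R2: moderate=0.90 → w = 0.9000
R3: cold=0.65 → w = 0.6500
R4: ¬crowded=1−0.67=0.33, ¬moderate=1−0.90=0.10, hot=0.53; AND[a·b] → w = 0.0175
R5: (low=0.11 OR moderate=0.90) = 0.9110; AND[a·b] with hot=0.53 → w = 0.4828
Rules with consequent 'average': {R3, R5} → strengths 0.6500, 0.4828
Aggregate via t-conorm [a + b − a·b]: 0.8190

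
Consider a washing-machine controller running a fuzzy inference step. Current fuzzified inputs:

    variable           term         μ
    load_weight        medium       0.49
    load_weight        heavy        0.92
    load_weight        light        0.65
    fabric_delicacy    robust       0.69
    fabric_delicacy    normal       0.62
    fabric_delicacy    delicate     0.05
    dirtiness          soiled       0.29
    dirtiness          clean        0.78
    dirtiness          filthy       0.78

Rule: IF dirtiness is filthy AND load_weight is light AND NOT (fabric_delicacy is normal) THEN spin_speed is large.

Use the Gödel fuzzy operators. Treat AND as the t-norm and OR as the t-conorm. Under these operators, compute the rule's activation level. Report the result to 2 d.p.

0.38

firing strength: filthy=0.78, light=0.65, ¬normal=1−0.62=0.38; AND[min(a, b)] → w = 0.38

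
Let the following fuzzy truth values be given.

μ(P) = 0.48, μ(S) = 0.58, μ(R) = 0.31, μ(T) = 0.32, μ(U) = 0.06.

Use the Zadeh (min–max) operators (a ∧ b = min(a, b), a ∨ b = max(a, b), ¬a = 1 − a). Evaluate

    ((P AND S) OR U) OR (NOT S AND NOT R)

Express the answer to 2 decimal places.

0.48

P AND S = min(a, b) on (0.48, 0.58) = 0.48
(P AND S) OR U = max(a, b) on (0.48, 0.06) = 0.48
NOT S = 1 − 0.58 = 0.42
NOT R = 1 − 0.31 = 0.69
NOT S AND NOT R = min(a, b) on (0.42, 0.69) = 0.42
((P AND S) OR U) OR (NOT S AND NOT R) = max(a, b) on (0.48, 0.42) = 0.48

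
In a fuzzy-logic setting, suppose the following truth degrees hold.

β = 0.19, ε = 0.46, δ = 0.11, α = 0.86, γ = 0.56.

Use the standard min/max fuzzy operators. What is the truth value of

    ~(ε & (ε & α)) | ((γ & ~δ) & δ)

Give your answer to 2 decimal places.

ε & α = min(a, b) on (0.46, 0.86) = 0.46
ε & (ε & α) = min(a, b) on (0.46, 0.46) = 0.46
~(ε & (ε & α)) = 1 − 0.46 = 0.54
~δ = 1 − 0.11 = 0.89
γ & ~δ = min(a, b) on (0.56, 0.89) = 0.56
(γ & ~δ) & δ = min(a, b) on (0.56, 0.11) = 0.11
~(ε & (ε & α)) | ((γ & ~δ) & δ) = max(a, b) on (0.54, 0.11) = 0.54

0.54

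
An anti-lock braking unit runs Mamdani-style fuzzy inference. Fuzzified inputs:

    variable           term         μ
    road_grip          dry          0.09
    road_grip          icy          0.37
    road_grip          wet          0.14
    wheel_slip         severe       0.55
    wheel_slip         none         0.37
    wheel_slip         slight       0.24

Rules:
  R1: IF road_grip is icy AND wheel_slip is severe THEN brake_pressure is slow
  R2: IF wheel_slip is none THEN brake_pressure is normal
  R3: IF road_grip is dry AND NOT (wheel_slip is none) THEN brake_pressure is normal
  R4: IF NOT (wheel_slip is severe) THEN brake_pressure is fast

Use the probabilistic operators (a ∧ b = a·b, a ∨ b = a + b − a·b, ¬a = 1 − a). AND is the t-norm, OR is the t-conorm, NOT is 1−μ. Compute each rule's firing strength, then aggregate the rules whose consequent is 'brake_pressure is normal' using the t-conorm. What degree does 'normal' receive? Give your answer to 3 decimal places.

R1: icy=0.37, severe=0.55; AND[a·b] → w = 0.2035
R2: none=0.37 → w = 0.3700
R3: dry=0.09, ¬none=1−0.37=0.63; AND[a·b] → w = 0.0567
R4: ¬severe=1−0.55=0.45 → w = 0.4500
Rules with consequent 'normal': {R2, R3} → strengths 0.3700, 0.0567
Aggregate via t-conorm [a + b − a·b]: 0.4057

0.406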